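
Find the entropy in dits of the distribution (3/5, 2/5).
0.2923 dits

Shannon entropy is H(X) = -Σ p(x) log p(x).

For P = (3/5, 2/5):
H = -3/5 × log_10(3/5) -2/5 × log_10(2/5)
H = 0.2923 dits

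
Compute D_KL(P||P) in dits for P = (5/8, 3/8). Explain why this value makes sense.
0.0000 dits

KL divergence satisfies the Gibbs inequality: D_KL(P||Q) ≥ 0 for all distributions P, Q.

D_KL(P||Q) = Σ p(x) log(p(x)/q(x))
Each term is p(x) × log_10(p(x)/p(x)) = p(x) × log_10(1) = 0, so the sum is 0.
D_KL(P||Q) = 0.0000 dits

When P = Q, the KL divergence is exactly 0, as there is no 'divergence' between identical distributions.

This non-negativity is a fundamental property: relative entropy cannot be negative because it measures how different Q is from P.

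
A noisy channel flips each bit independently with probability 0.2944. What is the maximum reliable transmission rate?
0.1257 bits

For a binary symmetric channel (BSC) with error probability p:
Capacity C = 1 - H(p) bits per symbol

where H(p) = -p log₂(p) - (1-p) log₂(1-p) is the binary entropy function.

H(0.2944) = 0.8743 bits
C = 1 - 0.8743 = 0.1257 bits per symbol

This means we can reliably transmit up to 0.1257 bits of information per channel use.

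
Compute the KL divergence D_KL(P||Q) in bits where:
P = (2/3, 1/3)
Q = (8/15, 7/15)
0.0528 bits

KL divergence: D_KL(P||Q) = Σ p(x) log(p(x)/q(x))

Computing term by term:
  x=0: 2/3 × log_2[(2/3)/(8/15)] = 2/3 × 0.3219 = 0.2146
  x=1: 1/3 × log_2[(1/3)/(7/15)] = 1/3 × -0.4854 = -0.1618

D_KL(P||Q) = 0.0528 bits

Note: KL divergence is always non-negative and equals 0 iff P = Q.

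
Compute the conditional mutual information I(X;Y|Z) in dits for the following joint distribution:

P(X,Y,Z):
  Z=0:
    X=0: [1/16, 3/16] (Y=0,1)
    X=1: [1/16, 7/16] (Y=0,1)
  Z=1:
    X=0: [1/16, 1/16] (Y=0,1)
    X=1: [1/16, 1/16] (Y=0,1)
0.0039 dits

Conditional mutual information: I(X;Y|Z) = H(X|Z) + H(Y|Z) - H(X,Y|Z)

H(Z) = 0.2442
H(X,Z) = 0.5268 → H(X|Z) = 0.2826
H(Y,Z) = 0.4662 → H(Y|Z) = 0.2220
H(X,Y,Z) = 0.7449 → H(X,Y|Z) = 0.5007

I(X;Y|Z) = 0.2826 + 0.2220 - 0.5007 = 0.0039 dits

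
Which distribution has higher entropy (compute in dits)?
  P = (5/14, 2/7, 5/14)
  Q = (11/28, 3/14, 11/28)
P

Computing entropies in dits:
H(P) = 0.4748
H(Q) = 0.4622

Distribution P has higher entropy.

Intuition: The distribution closer to uniform (more spread out) has higher entropy.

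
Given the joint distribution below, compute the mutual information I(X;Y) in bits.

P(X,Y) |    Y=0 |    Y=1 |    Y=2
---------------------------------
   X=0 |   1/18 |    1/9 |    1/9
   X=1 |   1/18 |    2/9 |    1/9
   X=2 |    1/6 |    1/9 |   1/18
0.1013 bits

Mutual information: I(X;Y) = H(X) + H(Y) - H(X,Y)

Marginals:
P(X) = (5/18, 7/18, 1/3), H(X) = 1.5715 bits
P(Y) = (5/18, 4/9, 5/18), H(Y) = 1.5466 bits

Joint entropy: H(X,Y) = 3.0169 bits

I(X;Y) = 1.5715 + 1.5466 - 3.0169 = 0.1013 bits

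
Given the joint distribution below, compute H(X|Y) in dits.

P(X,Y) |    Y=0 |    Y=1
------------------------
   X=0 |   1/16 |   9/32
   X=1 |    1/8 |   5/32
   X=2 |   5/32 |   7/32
0.4599 dits

Using the chain rule: H(X|Y) = H(X,Y) - H(Y)

First, compute H(X,Y) = 0.7394 dits

Marginal P(Y) = (11/32, 21/32)
H(Y) = 0.2795 dits

H(X|Y) = H(X,Y) - H(Y) = 0.7394 - 0.2795 = 0.4599 dits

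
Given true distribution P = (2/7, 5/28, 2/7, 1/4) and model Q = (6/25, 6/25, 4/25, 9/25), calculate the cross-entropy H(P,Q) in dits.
0.6261 dits

Cross-entropy: H(P,Q) = -Σ p(x) log q(x)

Alternatively: H(P,Q) = H(P) + D_KL(P||Q)
H(P) = 0.5950 dits
D_KL(P||Q) = 0.0311 dits

H(P,Q) = 0.5950 + 0.0311 = 0.6261 dits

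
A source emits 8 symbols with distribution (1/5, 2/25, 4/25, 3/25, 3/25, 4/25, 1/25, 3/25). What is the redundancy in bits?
0.1111 bits

Redundancy measures how far a source is from maximum entropy:
R = H_max - H(X)

Maximum entropy for 8 symbols: H_max = log_2(8) = 3.0000 bits
Actual entropy: H(X) = 2.8889 bits
Redundancy: R = 3.0000 - 2.8889 = 0.1111 bits

This redundancy represents potential for compression: the source could be compressed by 0.1111 bits per symbol.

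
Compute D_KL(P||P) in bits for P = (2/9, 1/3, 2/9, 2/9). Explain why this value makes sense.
0.0000 bits

KL divergence satisfies the Gibbs inequality: D_KL(P||Q) ≥ 0 for all distributions P, Q.

D_KL(P||Q) = Σ p(x) log(p(x)/q(x))
Each term is p(x) × log_2(p(x)/p(x)) = p(x) × log_2(1) = 0, so the sum is 0.
D_KL(P||Q) = 0.0000 bits

When P = Q, the KL divergence is exactly 0, as there is no 'divergence' between identical distributions.

This non-negativity is a fundamental property: relative entropy cannot be negative because it measures how different Q is from P.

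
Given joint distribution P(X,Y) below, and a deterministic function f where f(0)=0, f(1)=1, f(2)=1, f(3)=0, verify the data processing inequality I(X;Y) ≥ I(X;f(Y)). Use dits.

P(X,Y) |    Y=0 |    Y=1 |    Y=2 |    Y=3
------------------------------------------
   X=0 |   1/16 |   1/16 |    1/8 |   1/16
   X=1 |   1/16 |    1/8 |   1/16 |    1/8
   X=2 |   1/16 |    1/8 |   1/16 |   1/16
I(X;Y) = 0.0171, I(X;f(Y)) = 0.0021, inequality holds: 0.0171 ≥ 0.0021

Data Processing Inequality: For any Markov chain X → Y → Z, we have I(X;Y) ≥ I(X;Z).

Here Z = f(Y) is a deterministic function of Y, forming X → Y → Z.

Original I(X;Y) = 0.0171 dits

After applying f:
P(X,Z) where Z=f(Y):
- P(X,Z=0) = P(X,Y=0) + P(X,Y=3)
- P(X,Z=1) = P(X,Y=1) + P(X,Y=2)

I(X;Z) = I(X;f(Y)) = 0.0021 dits

Verification: 0.0171 ≥ 0.0021 ✓

Information cannot be created by processing; the function f can only lose information about X.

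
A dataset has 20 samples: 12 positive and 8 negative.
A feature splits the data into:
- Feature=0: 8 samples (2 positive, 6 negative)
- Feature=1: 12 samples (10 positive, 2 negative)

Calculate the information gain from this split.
0.2564 bits

Information Gain = H(Y) - H(Y|Feature)

Before split:
P(positive) = 12/20 = 0.6000
H(Y) = 0.9710 bits

After split:
Feature=0: H = 0.8113 bits (weight = 8/20)
Feature=1: H = 0.6500 bits (weight = 12/20)
H(Y|Feature) = (8/20)×0.8113 + (12/20)×0.6500 = 0.7145 bits

Information Gain = 0.9710 - 0.7145 = 0.2564 bits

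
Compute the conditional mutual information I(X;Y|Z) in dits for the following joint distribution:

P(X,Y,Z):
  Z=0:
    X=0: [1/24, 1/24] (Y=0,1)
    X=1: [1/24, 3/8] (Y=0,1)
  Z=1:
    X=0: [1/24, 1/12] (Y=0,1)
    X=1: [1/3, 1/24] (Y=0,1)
0.0447 dits

Conditional mutual information: I(X;Y|Z) = H(X|Z) + H(Y|Z) - H(X,Y|Z)

H(Z) = 0.3010
H(X,Z) = 0.5210 → H(X|Z) = 0.2199
H(Y,Z) = 0.5210 → H(Y|Z) = 0.2199
H(X,Y,Z) = 0.6963 → H(X,Y|Z) = 0.3952

I(X;Y|Z) = 0.2199 + 0.2199 - 0.3952 = 0.0447 dits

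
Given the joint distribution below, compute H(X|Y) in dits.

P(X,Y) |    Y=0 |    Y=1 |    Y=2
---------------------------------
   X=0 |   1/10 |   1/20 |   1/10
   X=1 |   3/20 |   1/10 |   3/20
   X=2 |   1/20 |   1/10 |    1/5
0.4536 dits

Using the chain rule: H(X|Y) = H(X,Y) - H(Y)

First, compute H(X,Y) = 0.9171 dits

Marginal P(Y) = (3/10, 1/4, 9/20)
H(Y) = 0.4634 dits

H(X|Y) = H(X,Y) - H(Y) = 0.9171 - 0.4634 = 0.4536 dits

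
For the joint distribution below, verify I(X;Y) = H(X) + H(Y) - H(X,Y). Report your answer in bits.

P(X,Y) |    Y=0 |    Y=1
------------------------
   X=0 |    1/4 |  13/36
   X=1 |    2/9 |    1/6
I(X;Y) = 0.0182 bits

Mutual information has multiple equivalent forms:
- I(X;Y) = H(X) - H(X|Y)
- I(X;Y) = H(Y) - H(Y|X)
- I(X;Y) = H(X) + H(Y) - H(X,Y)

Computing all quantities:
H(X) = 0.9641, H(Y) = 0.9978, H(X,Y) = 1.9437
H(X|Y) = 0.9459, H(Y|X) = 0.9796

Verification:
H(X) - H(X|Y) = 0.9641 - 0.9459 = 0.0182
H(Y) - H(Y|X) = 0.9978 - 0.9796 = 0.0182
H(X) + H(Y) - H(X,Y) = 0.9641 + 0.9978 - 1.9437 = 0.0182

All forms give I(X;Y) = 0.0182 bits. ✓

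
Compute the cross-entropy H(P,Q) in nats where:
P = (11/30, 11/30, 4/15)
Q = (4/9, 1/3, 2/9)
1.1013 nats

Cross-entropy: H(P,Q) = -Σ p(x) log q(x)

Alternatively: H(P,Q) = H(P) + D_KL(P||Q)
H(P) = 1.0882 nats
D_KL(P||Q) = 0.0130 nats

H(P,Q) = 1.0882 + 0.0130 = 1.1013 nats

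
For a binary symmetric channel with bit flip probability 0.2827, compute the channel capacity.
0.1409 bits

For a binary symmetric channel (BSC) with error probability p:
Capacity C = 1 - H(p) bits per symbol

where H(p) = -p log₂(p) - (1-p) log₂(1-p) is the binary entropy function.

H(0.2827) = 0.8591 bits
C = 1 - 0.8591 = 0.1409 bits per symbol

This means we can reliably transmit up to 0.1409 bits of information per channel use.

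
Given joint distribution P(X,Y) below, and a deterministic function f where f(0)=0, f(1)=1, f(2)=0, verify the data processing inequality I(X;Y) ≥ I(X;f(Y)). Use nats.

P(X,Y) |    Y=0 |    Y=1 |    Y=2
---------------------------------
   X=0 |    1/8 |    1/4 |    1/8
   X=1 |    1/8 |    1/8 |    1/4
I(X;Y) = 0.0425, I(X;f(Y)) = 0.0338, inequality holds: 0.0425 ≥ 0.0338

Data Processing Inequality: For any Markov chain X → Y → Z, we have I(X;Y) ≥ I(X;Z).

Here Z = f(Y) is a deterministic function of Y, forming X → Y → Z.

Original I(X;Y) = 0.0425 nats

After applying f:
P(X,Z) where Z=f(Y):
- P(X,Z=0) = P(X,Y=0) + P(X,Y=2)
- P(X,Z=1) = P(X,Y=1)

I(X;Z) = I(X;f(Y)) = 0.0338 nats

Verification: 0.0425 ≥ 0.0338 ✓

Information cannot be created by processing; the function f can only lose information about X.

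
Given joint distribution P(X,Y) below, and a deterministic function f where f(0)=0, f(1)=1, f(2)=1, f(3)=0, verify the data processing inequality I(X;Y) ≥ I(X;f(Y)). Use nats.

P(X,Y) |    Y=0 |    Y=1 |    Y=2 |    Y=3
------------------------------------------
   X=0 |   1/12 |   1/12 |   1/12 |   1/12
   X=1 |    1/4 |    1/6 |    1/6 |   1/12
I(X;Y) = 0.0153, I(X;f(Y)) = 0.0000, inequality holds: 0.0153 ≥ 0.0000

Data Processing Inequality: For any Markov chain X → Y → Z, we have I(X;Y) ≥ I(X;Z).

Here Z = f(Y) is a deterministic function of Y, forming X → Y → Z.

Original I(X;Y) = 0.0153 nats

After applying f:
P(X,Z) where Z=f(Y):
- P(X,Z=0) = P(X,Y=0) + P(X,Y=3)
- P(X,Z=1) = P(X,Y=1) + P(X,Y=2)

I(X;Z) = I(X;f(Y)) = 0.0000 nats

Verification: 0.0153 ≥ 0.0000 ✓

Information cannot be created by processing; the function f can only lose information about X.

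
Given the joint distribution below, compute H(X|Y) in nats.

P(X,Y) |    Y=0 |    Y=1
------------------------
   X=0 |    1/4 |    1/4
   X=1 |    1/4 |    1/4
0.6931 nats

Using the chain rule: H(X|Y) = H(X,Y) - H(Y)

First, compute H(X,Y) = 1.3863 nats

Marginal P(Y) = (1/2, 1/2)
H(Y) = 0.6931 nats

H(X|Y) = H(X,Y) - H(Y) = 1.3863 - 0.6931 = 0.6931 nats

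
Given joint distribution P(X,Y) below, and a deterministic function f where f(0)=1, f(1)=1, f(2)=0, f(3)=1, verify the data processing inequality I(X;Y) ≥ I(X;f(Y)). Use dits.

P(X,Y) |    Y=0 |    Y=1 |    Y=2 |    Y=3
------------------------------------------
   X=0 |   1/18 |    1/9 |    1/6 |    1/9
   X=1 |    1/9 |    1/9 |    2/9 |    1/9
I(X;Y) = 0.0031, I(X;f(Y)) = 0.0001, inequality holds: 0.0031 ≥ 0.0001

Data Processing Inequality: For any Markov chain X → Y → Z, we have I(X;Y) ≥ I(X;Z).

Here Z = f(Y) is a deterministic function of Y, forming X → Y → Z.

Original I(X;Y) = 0.0031 dits

After applying f:
P(X,Z) where Z=f(Y):
- P(X,Z=0) = P(X,Y=2)
- P(X,Z=1) = P(X,Y=0) + P(X,Y=1) + P(X,Y=3)

I(X;Z) = I(X;f(Y)) = 0.0001 dits

Verification: 0.0031 ≥ 0.0001 ✓

Information cannot be created by processing; the function f can only lose information about X.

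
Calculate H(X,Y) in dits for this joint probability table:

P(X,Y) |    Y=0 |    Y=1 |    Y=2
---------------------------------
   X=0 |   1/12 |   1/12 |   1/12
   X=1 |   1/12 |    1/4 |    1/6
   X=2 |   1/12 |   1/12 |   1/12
0.9097 dits

Joint entropy is H(X,Y) = -Σ_{x,y} p(x,y) log p(x,y).

Summing over all non-zero entries:
H(X,Y) = -[1/12·log_10(1/12) + 1/12·log_10(1/12) + 1/12·log_10(1/12) + 1/12·log_10(1/12) + 1/4·log_10(1/4) + 1/6·log_10(1/6) + 1/12·log_10(1/12) + 1/12·log_10(1/12) + 1/12·log_10(1/12)]
H(X,Y) = 0.9097 dits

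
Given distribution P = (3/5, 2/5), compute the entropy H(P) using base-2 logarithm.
0.9710 bits

Shannon entropy is H(X) = -Σ p(x) log p(x).

For P = (3/5, 2/5):
H = -3/5 × log_2(3/5) -2/5 × log_2(2/5)
H = 0.9710 bits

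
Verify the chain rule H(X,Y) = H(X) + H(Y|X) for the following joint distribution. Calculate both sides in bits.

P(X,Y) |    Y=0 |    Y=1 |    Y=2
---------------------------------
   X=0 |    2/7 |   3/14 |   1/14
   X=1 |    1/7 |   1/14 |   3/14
H(X,Y) = 2.4138, H(X) = 0.9852, H(Y|X) = 1.4286 (all in bits)

Chain rule: H(X,Y) = H(X) + H(Y|X)

Left side — joint entropy directly:
H(X,Y) = -Σ p(x,y) log p(x,y) = 2.4138 bits

Right side — compute H(Y|X) from the conditional distributions:
P(X) = (4/7, 3/7), so H(X) = 0.9852 bits
H(Y|X) = Σ_x P(X=x) · H(Y|X=x):
  P(Y|X=0) = (1/2, 3/8, 1/8), H(Y|X=0) = 1.4056, weight P(X=0) = 4/7
  P(Y|X=1) = (1/3, 1/6, 1/2), H(Y|X=1) = 1.4591, weight P(X=1) = 3/7
H(Y|X) = 1.4286 bits

H(X) + H(Y|X) = 0.9852 + 1.4286 = 2.4138 bits

Both sides equal 2.4138 bits. ✓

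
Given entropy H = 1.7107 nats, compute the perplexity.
5.5328

Perplexity is e^H (or exp(H) for natural log).

H = 1.7107 nats
Perplexity = e^1.7107 = 5.5328

Interpretation: The model's uncertainty is equivalent to choosing uniformly among 5.5 options.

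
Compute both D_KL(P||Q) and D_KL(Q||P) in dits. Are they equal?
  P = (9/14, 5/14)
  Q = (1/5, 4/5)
D_KL(P||Q) = 0.2009, D_KL(Q||P) = 0.1788

KL divergence is not symmetric: D_KL(P||Q) ≠ D_KL(Q||P) in general.

D_KL(P||Q) = 0.2009 dits
D_KL(Q||P) = 0.1788 dits

No, they are not equal!

This asymmetry is why KL divergence is not a true distance metric.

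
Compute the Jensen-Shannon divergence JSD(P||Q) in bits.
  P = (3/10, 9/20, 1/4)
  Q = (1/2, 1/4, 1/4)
0.0391 bits

Jensen-Shannon divergence is:
JSD(P||Q) = 0.5 × D_KL(P||M) + 0.5 × D_KL(Q||M)
where M = 0.5 × (P + Q) is the mixture distribution.

M = 0.5 × (3/10, 9/20, 1/4) + 0.5 × (1/2, 1/4, 1/4) = (2/5, 7/20, 1/4)

D_KL(P||M) = 0.0386 bits
D_KL(Q||M) = 0.0396 bits

JSD(P||Q) = 0.5 × 0.0386 + 0.5 × 0.0396 = 0.0391 bits

Unlike KL divergence, JSD is symmetric and bounded: 0 ≤ JSD ≤ log(2).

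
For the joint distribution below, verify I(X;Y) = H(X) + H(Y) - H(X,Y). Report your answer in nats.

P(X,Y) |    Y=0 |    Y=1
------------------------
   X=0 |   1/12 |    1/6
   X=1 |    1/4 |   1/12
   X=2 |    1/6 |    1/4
I(X;Y) = 0.0662 nats

Mutual information has multiple equivalent forms:
- I(X;Y) = H(X) - H(X|Y)
- I(X;Y) = H(Y) - H(Y|X)
- I(X;Y) = H(X) + H(Y) - H(X,Y)

Computing all quantities:
H(X) = 1.0776, H(Y) = 0.6931, H(X,Y) = 1.7046
H(X|Y) = 1.0114, H(Y|X) = 0.6270

Verification:
H(X) - H(X|Y) = 1.0776 - 1.0114 = 0.0662
H(Y) - H(Y|X) = 0.6931 - 0.6270 = 0.0662
H(X) + H(Y) - H(X,Y) = 1.0776 + 0.6931 - 1.7046 = 0.0662

All forms give I(X;Y) = 0.0662 nats. ✓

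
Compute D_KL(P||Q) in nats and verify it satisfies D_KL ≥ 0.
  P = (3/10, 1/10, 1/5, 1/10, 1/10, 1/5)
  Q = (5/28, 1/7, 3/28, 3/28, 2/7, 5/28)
0.1556 nats

KL divergence satisfies the Gibbs inequality: D_KL(P||Q) ≥ 0 for all distributions P, Q.

D_KL(P||Q) = Σ p(x) log(p(x)/q(x))
Term by term:
  x=0: 3/10 × log_e[(3/10)/(5/28)] = 0.1556
  x=1: 1/10 × log_e[(1/10)/(1/7)] = -0.0357
  x=2: 1/5 × log_e[(1/5)/(3/28)] = 0.1248
  x=3: 1/10 × log_e[(1/10)/(3/28)] = -0.0069
  x=4: 1/10 × log_e[(1/10)/(2/7)] = -0.1050
  x=5: 1/5 × log_e[(1/5)/(5/28)] = 0.0227
D_KL(P||Q) = 0.1556 nats

D_KL(P||Q) = 0.1556 ≥ 0 ✓

This non-negativity is a fundamental property: relative entropy cannot be negative because it measures how different Q is from P.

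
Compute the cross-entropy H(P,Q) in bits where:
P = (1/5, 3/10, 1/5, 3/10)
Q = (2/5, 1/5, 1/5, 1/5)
2.1219 bits

Cross-entropy: H(P,Q) = -Σ p(x) log q(x)

Alternatively: H(P,Q) = H(P) + D_KL(P||Q)
H(P) = 1.9710 bits
D_KL(P||Q) = 0.1510 bits

H(P,Q) = 1.9710 + 0.1510 = 2.1219 bits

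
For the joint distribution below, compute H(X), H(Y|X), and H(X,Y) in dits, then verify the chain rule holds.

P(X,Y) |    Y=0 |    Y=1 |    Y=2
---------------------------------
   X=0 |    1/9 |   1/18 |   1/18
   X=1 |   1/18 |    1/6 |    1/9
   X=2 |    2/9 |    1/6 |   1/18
H(X,Y) = 0.8955, H(X) = 0.4607, H(Y|X) = 0.4348 (all in dits)

Chain rule: H(X,Y) = H(X) + H(Y|X)

Left side — joint entropy directly:
H(X,Y) = -Σ p(x,y) log p(x,y) = 0.8955 dits

Right side — compute H(Y|X) from the conditional distributions:
P(X) = (2/9, 1/3, 4/9), so H(X) = 0.4607 dits
H(Y|X) = Σ_x P(X=x) · H(Y|X=x):
  P(Y|X=0) = (1/2, 1/4, 1/4), H(Y|X=0) = 0.4515, weight P(X=0) = 2/9
  P(Y|X=1) = (1/6, 1/2, 1/3), H(Y|X=1) = 0.4392, weight P(X=1) = 1/3
  P(Y|X=2) = (1/2, 3/8, 1/8), H(Y|X=2) = 0.4231, weight P(X=2) = 4/9
H(Y|X) = 0.4348 dits

H(X) + H(Y|X) = 0.4607 + 0.4348 = 0.8955 dits

Both sides equal 0.8955 dits. ✓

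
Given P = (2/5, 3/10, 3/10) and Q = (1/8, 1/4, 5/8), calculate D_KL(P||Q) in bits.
0.4325 bits

KL divergence: D_KL(P||Q) = Σ p(x) log(p(x)/q(x))

Computing term by term:
  x=0: 2/5 × log_2[(2/5)/(1/8)] = 2/5 × 1.6781 = 0.6712
  x=1: 3/10 × log_2[(3/10)/(1/4)] = 3/10 × 0.2630 = 0.0789
  x=2: 3/10 × log_2[(3/10)/(5/8)] = 3/10 × -1.0589 = -0.3177

D_KL(P||Q) = 0.4325 bits

Note: KL divergence is always non-negative and equals 0 iff P = Q.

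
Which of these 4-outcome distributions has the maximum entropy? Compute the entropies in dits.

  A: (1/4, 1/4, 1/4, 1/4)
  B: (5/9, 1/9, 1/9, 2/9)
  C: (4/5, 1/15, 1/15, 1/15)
A

For a discrete distribution over n outcomes, entropy is maximized by the uniform distribution.

Computing entropies:
H(A) = 0.6021 dits
H(B) = 0.4990 dits
H(C) = 0.3127 dits

The uniform distribution (where all probabilities equal 1/4) achieves the maximum entropy of log_10(4) = 0.6021 dits.

Distribution A has the highest entropy.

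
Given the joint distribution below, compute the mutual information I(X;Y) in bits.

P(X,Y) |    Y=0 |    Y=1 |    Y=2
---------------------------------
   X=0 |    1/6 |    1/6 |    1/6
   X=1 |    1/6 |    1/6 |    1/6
0.0000 bits

Mutual information: I(X;Y) = H(X) + H(Y) - H(X,Y)

Marginals:
P(X) = (1/2, 1/2), H(X) = 1.0000 bits
P(Y) = (1/3, 1/3, 1/3), H(Y) = 1.5850 bits

Joint entropy: H(X,Y) = 2.5850 bits

I(X;Y) = 1.0000 + 1.5850 - 2.5850 = 0.0000 bits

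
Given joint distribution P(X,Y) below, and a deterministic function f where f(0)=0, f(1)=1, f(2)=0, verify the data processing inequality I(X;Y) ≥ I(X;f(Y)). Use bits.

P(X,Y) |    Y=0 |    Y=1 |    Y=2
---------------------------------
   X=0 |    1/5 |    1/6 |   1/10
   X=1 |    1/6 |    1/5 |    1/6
I(X;Y) = 0.0133, I(X;f(Y)) = 0.0002, inequality holds: 0.0133 ≥ 0.0002

Data Processing Inequality: For any Markov chain X → Y → Z, we have I(X;Y) ≥ I(X;Z).

Here Z = f(Y) is a deterministic function of Y, forming X → Y → Z.

Original I(X;Y) = 0.0133 bits

After applying f:
P(X,Z) where Z=f(Y):
- P(X,Z=0) = P(X,Y=0) + P(X,Y=2)
- P(X,Z=1) = P(X,Y=1)

I(X;Z) = I(X;f(Y)) = 0.0002 bits

Verification: 0.0133 ≥ 0.0002 ✓

Information cannot be created by processing; the function f can only lose information about X.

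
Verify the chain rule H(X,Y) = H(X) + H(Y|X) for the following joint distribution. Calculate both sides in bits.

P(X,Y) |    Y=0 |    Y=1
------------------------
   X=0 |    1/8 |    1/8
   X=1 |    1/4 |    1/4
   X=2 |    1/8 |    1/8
H(X,Y) = 2.5000, H(X) = 1.5000, H(Y|X) = 1.0000 (all in bits)

Chain rule: H(X,Y) = H(X) + H(Y|X)

Left side — joint entropy directly:
H(X,Y) = -Σ p(x,y) log p(x,y) = 2.5000 bits

Right side — compute H(Y|X) from the conditional distributions:
P(X) = (1/4, 1/2, 1/4), so H(X) = 1.5000 bits
H(Y|X) = Σ_x P(X=x) · H(Y|X=x):
  P(Y|X=0) = (1/2, 1/2), H(Y|X=0) = 1.0000, weight P(X=0) = 1/4
  P(Y|X=1) = (1/2, 1/2), H(Y|X=1) = 1.0000, weight P(X=1) = 1/2
  P(Y|X=2) = (1/2, 1/2), H(Y|X=2) = 1.0000, weight P(X=2) = 1/4
H(Y|X) = 1.0000 bits

H(X) + H(Y|X) = 1.5000 + 1.0000 = 2.5000 bits

Both sides equal 2.5000 bits. ✓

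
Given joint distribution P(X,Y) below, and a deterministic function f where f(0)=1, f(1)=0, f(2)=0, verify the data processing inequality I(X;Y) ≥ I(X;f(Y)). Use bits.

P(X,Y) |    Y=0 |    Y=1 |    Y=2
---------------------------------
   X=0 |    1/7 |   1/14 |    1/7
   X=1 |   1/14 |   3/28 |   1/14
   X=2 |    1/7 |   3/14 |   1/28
I(X;Y) = 0.1079, I(X;f(Y)) = 0.0062, inequality holds: 0.1079 ≥ 0.0062

Data Processing Inequality: For any Markov chain X → Y → Z, we have I(X;Y) ≥ I(X;Z).

Here Z = f(Y) is a deterministic function of Y, forming X → Y → Z.

Original I(X;Y) = 0.1079 bits

After applying f:
P(X,Z) where Z=f(Y):
- P(X,Z=0) = P(X,Y=1) + P(X,Y=2)
- P(X,Z=1) = P(X,Y=0)

I(X;Z) = I(X;f(Y)) = 0.0062 bits

Verification: 0.1079 ≥ 0.0062 ✓

Information cannot be created by processing; the function f can only lose information about X.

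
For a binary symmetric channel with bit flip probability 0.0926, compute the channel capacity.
0.5549 bits

For a binary symmetric channel (BSC) with error probability p:
Capacity C = 1 - H(p) bits per symbol

where H(p) = -p log₂(p) - (1-p) log₂(1-p) is the binary entropy function.

H(0.0926) = 0.4451 bits
C = 1 - 0.4451 = 0.5549 bits per symbol

This means we can reliably transmit up to 0.5549 bits of information per channel use.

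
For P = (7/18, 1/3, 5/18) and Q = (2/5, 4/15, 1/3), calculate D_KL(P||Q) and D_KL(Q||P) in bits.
D_KL(P||Q) = 0.0184, D_KL(Q||P) = 0.0181

KL divergence is not symmetric: D_KL(P||Q) ≠ D_KL(Q||P) in general.

D_KL(P||Q) = 0.0184 bits
D_KL(Q||P) = 0.0181 bits

No, they are not equal!

This asymmetry is why KL divergence is not a true distance metric.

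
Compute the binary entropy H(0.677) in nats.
0.6291 nats

The binary entropy function is:
H(p) = -p log(p) - (1-p) log(1-p)

H(0.677) = -0.677 × log_e(0.677) - 0.323 × log_e(0.323)
H(0.677) = 0.6291 nats

Note: Binary entropy is maximized at p=0.5 (H=1 bit) and minimized at p=0 or p=1 (H=0).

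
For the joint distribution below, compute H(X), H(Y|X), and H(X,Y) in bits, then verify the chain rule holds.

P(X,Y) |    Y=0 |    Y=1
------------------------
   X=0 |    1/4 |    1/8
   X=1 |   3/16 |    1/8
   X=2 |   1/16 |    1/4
H(X,Y) = 2.4528, H(X) = 1.5794, H(Y|X) = 0.8734 (all in bits)

Chain rule: H(X,Y) = H(X) + H(Y|X)

Left side — joint entropy directly:
H(X,Y) = -Σ p(x,y) log p(x,y) = 2.4528 bits

Right side — compute H(Y|X) from the conditional distributions:
P(X) = (3/8, 5/16, 5/16), so H(X) = 1.5794 bits
H(Y|X) = Σ_x P(X=x) · H(Y|X=x):
  P(Y|X=0) = (2/3, 1/3), H(Y|X=0) = 0.9183, weight P(X=0) = 3/8
  P(Y|X=1) = (3/5, 2/5), H(Y|X=1) = 0.9710, weight P(X=1) = 5/16
  P(Y|X=2) = (1/5, 4/5), H(Y|X=2) = 0.7219, weight P(X=2) = 5/16
H(Y|X) = 0.8734 bits

H(X) + H(Y|X) = 1.5794 + 0.8734 = 2.4528 bits

Both sides equal 2.4528 bits. ✓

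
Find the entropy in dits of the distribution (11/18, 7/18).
0.2902 dits

Shannon entropy is H(X) = -Σ p(x) log p(x).

For P = (11/18, 7/18):
H = -11/18 × log_10(11/18) -7/18 × log_10(7/18)
H = 0.2902 dits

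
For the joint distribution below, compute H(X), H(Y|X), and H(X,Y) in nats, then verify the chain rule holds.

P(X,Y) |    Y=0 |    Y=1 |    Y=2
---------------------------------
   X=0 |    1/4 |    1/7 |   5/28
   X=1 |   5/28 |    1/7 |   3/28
H(X,Y) = 1.7571, H(X) = 0.6829, H(Y|X) = 1.0742 (all in nats)

Chain rule: H(X,Y) = H(X) + H(Y|X)

Left side — joint entropy directly:
H(X,Y) = -Σ p(x,y) log p(x,y) = 1.7571 nats

Right side — compute H(Y|X) from the conditional distributions:
P(X) = (4/7, 3/7), so H(X) = 0.6829 nats
H(Y|X) = Σ_x P(X=x) · H(Y|X=x):
  P(Y|X=0) = (7/16, 1/4, 5/16), H(Y|X=0) = 1.0717, weight P(X=0) = 4/7
  P(Y|X=1) = (5/12, 1/3, 1/4), H(Y|X=1) = 1.0776, weight P(X=1) = 3/7
H(Y|X) = 1.0742 nats

H(X) + H(Y|X) = 0.6829 + 1.0742 = 1.7571 nats

Both sides equal 1.7571 nats. ✓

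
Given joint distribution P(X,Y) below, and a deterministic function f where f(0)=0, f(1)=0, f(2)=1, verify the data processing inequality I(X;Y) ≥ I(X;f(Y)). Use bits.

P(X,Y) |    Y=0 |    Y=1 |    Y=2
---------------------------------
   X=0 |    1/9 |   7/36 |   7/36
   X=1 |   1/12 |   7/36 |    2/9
I(X;Y) = 0.0042, I(X;f(Y)) = 0.0023, inequality holds: 0.0042 ≥ 0.0023

Data Processing Inequality: For any Markov chain X → Y → Z, we have I(X;Y) ≥ I(X;Z).

Here Z = f(Y) is a deterministic function of Y, forming X → Y → Z.

Original I(X;Y) = 0.0042 bits

After applying f:
P(X,Z) where Z=f(Y):
- P(X,Z=0) = P(X,Y=0) + P(X,Y=1)
- P(X,Z=1) = P(X,Y=2)

I(X;Z) = I(X;f(Y)) = 0.0023 bits

Verification: 0.0042 ≥ 0.0023 ✓

Information cannot be created by processing; the function f can only lose information about X.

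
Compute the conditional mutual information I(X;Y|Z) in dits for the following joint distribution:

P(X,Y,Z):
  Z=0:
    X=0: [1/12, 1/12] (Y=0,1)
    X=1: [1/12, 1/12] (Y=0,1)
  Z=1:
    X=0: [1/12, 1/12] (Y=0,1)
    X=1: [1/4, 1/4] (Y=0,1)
0.0000 dits

Conditional mutual information: I(X;Y|Z) = H(X|Z) + H(Y|Z) - H(X,Y|Z)

H(Z) = 0.2764
H(X,Z) = 0.5396 → H(X|Z) = 0.2632
H(Y,Z) = 0.5775 → H(Y|Z) = 0.3010
H(X,Y,Z) = 0.8406 → H(X,Y|Z) = 0.5642

I(X;Y|Z) = 0.2632 + 0.3010 - 0.5642 = 0.0000 dits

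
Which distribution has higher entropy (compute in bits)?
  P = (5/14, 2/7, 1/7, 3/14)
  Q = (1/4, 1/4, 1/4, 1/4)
Q

Computing entropies in bits:
H(P) = 1.9242
H(Q) = 2.0000

Distribution Q has higher entropy.

Intuition: The distribution closer to uniform (more spread out) has higher entropy.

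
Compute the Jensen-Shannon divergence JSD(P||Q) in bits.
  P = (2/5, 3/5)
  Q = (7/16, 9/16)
0.0010 bits

Jensen-Shannon divergence is:
JSD(P||Q) = 0.5 × D_KL(P||M) + 0.5 × D_KL(Q||M)
where M = 0.5 × (P + Q) is the mixture distribution.

M = 0.5 × (2/5, 3/5) + 0.5 × (7/16, 9/16) = (0.41875, 0.58125)

D_KL(P||M) = 0.0010 bits
D_KL(Q||M) = 0.0010 bits

JSD(P||Q) = 0.5 × 0.0010 + 0.5 × 0.0010 = 0.0010 bits

Unlike KL divergence, JSD is symmetric and bounded: 0 ≤ JSD ≤ log(2).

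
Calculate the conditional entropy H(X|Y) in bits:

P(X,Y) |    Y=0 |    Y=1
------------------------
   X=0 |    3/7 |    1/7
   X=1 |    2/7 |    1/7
0.9793 bits

Using the chain rule: H(X|Y) = H(X,Y) - H(Y)

First, compute H(X,Y) = 1.8424 bits

Marginal P(Y) = (5/7, 2/7)
H(Y) = 0.8631 bits

H(X|Y) = H(X,Y) - H(Y) = 1.8424 - 0.8631 = 0.9793 bits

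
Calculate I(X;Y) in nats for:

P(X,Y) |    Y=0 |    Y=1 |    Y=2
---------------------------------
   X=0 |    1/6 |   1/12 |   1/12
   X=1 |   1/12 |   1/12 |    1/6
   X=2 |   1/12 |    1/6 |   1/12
0.0589 nats

Mutual information: I(X;Y) = H(X) + H(Y) - H(X,Y)

Marginals:
P(X) = (1/3, 1/3, 1/3), H(X) = 1.0986 nats
P(Y) = (1/3, 1/3, 1/3), H(Y) = 1.0986 nats

Joint entropy: H(X,Y) = 2.1383 nats

I(X;Y) = 1.0986 + 1.0986 - 2.1383 = 0.0589 nats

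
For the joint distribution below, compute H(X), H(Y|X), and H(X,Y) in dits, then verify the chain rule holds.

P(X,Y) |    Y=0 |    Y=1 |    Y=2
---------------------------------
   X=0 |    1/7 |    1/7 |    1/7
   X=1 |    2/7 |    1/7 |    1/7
H(X,Y) = 0.7591, H(X) = 0.2966, H(Y|X) = 0.4625 (all in dits)

Chain rule: H(X,Y) = H(X) + H(Y|X)

Left side — joint entropy directly:
H(X,Y) = -Σ p(x,y) log p(x,y) = 0.7591 dits

Right side — compute H(Y|X) from the conditional distributions:
P(X) = (3/7, 4/7), so H(X) = 0.2966 dits
H(Y|X) = Σ_x P(X=x) · H(Y|X=x):
  P(Y|X=0) = (1/3, 1/3, 1/3), H(Y|X=0) = 0.4771, weight P(X=0) = 3/7
  P(Y|X=1) = (1/2, 1/4, 1/4), H(Y|X=1) = 0.4515, weight P(X=1) = 4/7
H(Y|X) = 0.4625 dits

H(X) + H(Y|X) = 0.2966 + 0.4625 = 0.7591 dits

Both sides equal 0.7591 dits. ✓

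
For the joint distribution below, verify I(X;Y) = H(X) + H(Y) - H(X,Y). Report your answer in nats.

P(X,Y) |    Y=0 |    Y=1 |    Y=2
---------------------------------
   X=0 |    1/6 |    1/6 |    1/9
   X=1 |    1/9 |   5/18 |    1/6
I(X;Y) = 0.0190 nats

Mutual information has multiple equivalent forms:
- I(X;Y) = H(X) - H(X|Y)
- I(X;Y) = H(Y) - H(Y|X)
- I(X;Y) = H(X) + H(Y) - H(X,Y)

Computing all quantities:
H(X) = 0.6870, H(Y) = 1.0720, H(X,Y) = 1.7400
H(X|Y) = 0.6679, H(Y|X) = 1.0530

Verification:
H(X) - H(X|Y) = 0.6870 - 0.6679 = 0.0190
H(Y) - H(Y|X) = 1.0720 - 1.0530 = 0.0190
H(X) + H(Y) - H(X,Y) = 0.6870 + 1.0720 - 1.7400 = 0.0190

All forms give I(X;Y) = 0.0190 nats. ✓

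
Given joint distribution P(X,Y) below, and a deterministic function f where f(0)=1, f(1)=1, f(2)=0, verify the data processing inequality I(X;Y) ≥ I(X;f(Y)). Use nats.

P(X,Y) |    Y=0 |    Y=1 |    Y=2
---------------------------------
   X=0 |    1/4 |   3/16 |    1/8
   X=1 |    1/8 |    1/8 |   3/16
I(X;Y) = 0.0260, I(X;f(Y)) = 0.0244, inequality holds: 0.0260 ≥ 0.0244

Data Processing Inequality: For any Markov chain X → Y → Z, we have I(X;Y) ≥ I(X;Z).

Here Z = f(Y) is a deterministic function of Y, forming X → Y → Z.

Original I(X;Y) = 0.0260 nats

After applying f:
P(X,Z) where Z=f(Y):
- P(X,Z=0) = P(X,Y=2)
- P(X,Z=1) = P(X,Y=0) + P(X,Y=1)

I(X;Z) = I(X;f(Y)) = 0.0244 nats

Verification: 0.0260 ≥ 0.0244 ✓

Information cannot be created by processing; the function f can only lose information about X.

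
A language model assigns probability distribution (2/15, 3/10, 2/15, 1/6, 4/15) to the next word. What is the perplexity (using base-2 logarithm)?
4.7096

Perplexity is 2^H (or exp(H) for natural log).

First, H = -Σ p log p = 2.2356 bits
Perplexity = 2^2.2356 = 4.7096

Interpretation: The model's uncertainty is equivalent to choosing uniformly among 4.7 options.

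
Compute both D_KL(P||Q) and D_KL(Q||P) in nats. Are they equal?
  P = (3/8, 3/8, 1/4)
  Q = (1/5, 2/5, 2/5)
D_KL(P||Q) = 0.0940, D_KL(Q||P) = 0.0881

KL divergence is not symmetric: D_KL(P||Q) ≠ D_KL(Q||P) in general.

D_KL(P||Q) = 0.0940 nats
D_KL(Q||P) = 0.0881 nats

No, they are not equal!

This asymmetry is why KL divergence is not a true distance metric.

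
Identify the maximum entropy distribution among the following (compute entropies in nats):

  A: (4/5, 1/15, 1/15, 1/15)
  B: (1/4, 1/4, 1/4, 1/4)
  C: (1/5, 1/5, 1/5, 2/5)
B

For a discrete distribution over n outcomes, entropy is maximized by the uniform distribution.

Computing entropies:
H(A) = 0.7201 nats
H(B) = 1.3863 nats
H(C) = 1.3322 nats

The uniform distribution (where all probabilities equal 1/4) achieves the maximum entropy of log_e(4) = 1.3863 nats.

Distribution B has the highest entropy.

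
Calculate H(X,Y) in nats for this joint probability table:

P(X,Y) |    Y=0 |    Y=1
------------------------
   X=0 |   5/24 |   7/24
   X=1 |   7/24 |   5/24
1.3723 nats

Joint entropy is H(X,Y) = -Σ_{x,y} p(x,y) log p(x,y).

Summing over all non-zero entries:
H(X,Y) = -[5/24·log_e(5/24) + 7/24·log_e(7/24) + 7/24·log_e(7/24) + 5/24·log_e(5/24)]
H(X,Y) = 1.3723 nats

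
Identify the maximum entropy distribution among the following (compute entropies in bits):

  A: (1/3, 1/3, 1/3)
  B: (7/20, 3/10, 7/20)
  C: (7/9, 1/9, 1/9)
A

For a discrete distribution over n outcomes, entropy is maximized by the uniform distribution.

Computing entropies:
H(A) = 1.5850 bits
H(B) = 1.5813 bits
H(C) = 0.9864 bits

The uniform distribution (where all probabilities equal 1/3) achieves the maximum entropy of log_2(3) = 1.5850 bits.

Distribution A has the highest entropy.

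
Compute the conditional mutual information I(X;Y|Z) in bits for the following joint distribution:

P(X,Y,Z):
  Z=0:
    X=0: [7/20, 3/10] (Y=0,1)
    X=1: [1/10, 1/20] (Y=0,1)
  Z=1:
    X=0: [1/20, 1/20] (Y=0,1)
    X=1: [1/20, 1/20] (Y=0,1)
0.0060 bits

Conditional mutual information: I(X;Y|Z) = H(X|Z) + H(Y|Z) - H(X,Y|Z)

H(Z) = 0.7219
H(X,Z) = 1.4789 → H(X|Z) = 0.7570
H(Y,Z) = 1.7129 → H(Y|Z) = 0.9910
H(X,Y,Z) = 2.4639 → H(X,Y|Z) = 1.7419

I(X;Y|Z) = 0.7570 + 0.9910 - 1.7419 = 0.0060 bits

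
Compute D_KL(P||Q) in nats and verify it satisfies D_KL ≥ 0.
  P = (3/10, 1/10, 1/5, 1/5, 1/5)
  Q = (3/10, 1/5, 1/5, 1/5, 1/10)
0.0693 nats

KL divergence satisfies the Gibbs inequality: D_KL(P||Q) ≥ 0 for all distributions P, Q.

D_KL(P||Q) = Σ p(x) log(p(x)/q(x))
Term by term:
  x=0: 3/10 × log_e[(3/10)/(3/10)] = 0.0000
  x=1: 1/10 × log_e[(1/10)/(1/5)] = -0.0693
  x=2: 1/5 × log_e[(1/5)/(1/5)] = 0.0000
  x=3: 1/5 × log_e[(1/5)/(1/5)] = 0.0000
  x=4: 1/5 × log_e[(1/5)/(1/10)] = 0.1386
D_KL(P||Q) = 0.0693 nats

D_KL(P||Q) = 0.0693 ≥ 0 ✓

This non-negativity is a fundamental property: relative entropy cannot be negative because it measures how different Q is from P.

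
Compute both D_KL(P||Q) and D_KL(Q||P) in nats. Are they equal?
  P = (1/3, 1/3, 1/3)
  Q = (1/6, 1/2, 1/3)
D_KL(P||Q) = 0.0959, D_KL(Q||P) = 0.0872

KL divergence is not symmetric: D_KL(P||Q) ≠ D_KL(Q||P) in general.

D_KL(P||Q) = 0.0959 nats
D_KL(Q||P) = 0.0872 nats

No, they are not equal!

This asymmetry is why KL divergence is not a true distance metric.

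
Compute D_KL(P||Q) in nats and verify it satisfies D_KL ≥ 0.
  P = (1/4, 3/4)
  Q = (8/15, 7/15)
0.1664 nats

KL divergence satisfies the Gibbs inequality: D_KL(P||Q) ≥ 0 for all distributions P, Q.

D_KL(P||Q) = Σ p(x) log(p(x)/q(x))
Term by term:
  x=0: 1/4 × log_e[(1/4)/(8/15)] = -0.1894
  x=1: 3/4 × log_e[(3/4)/(7/15)] = 0.3558
D_KL(P||Q) = 0.1664 nats

D_KL(P||Q) = 0.1664 ≥ 0 ✓

This non-negativity is a fundamental property: relative entropy cannot be negative because it measures how different Q is from P.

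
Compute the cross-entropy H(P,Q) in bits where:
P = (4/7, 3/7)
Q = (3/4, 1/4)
1.0943 bits

Cross-entropy: H(P,Q) = -Σ p(x) log q(x)

Alternatively: H(P,Q) = H(P) + D_KL(P||Q)
H(P) = 0.9852 bits
D_KL(P||Q) = 0.1091 bits

H(P,Q) = 0.9852 + 0.1091 = 1.0943 bits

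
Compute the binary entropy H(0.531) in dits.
0.3002 dits

The binary entropy function is:
H(p) = -p log(p) - (1-p) log(1-p)

H(0.531) = -0.531 × log_10(0.531) - 0.469 × log_10(0.469)
H(0.531) = 0.3002 dits

Note: Binary entropy is maximized at p=0.5 (H=1 bit) and minimized at p=0 or p=1 (H=0).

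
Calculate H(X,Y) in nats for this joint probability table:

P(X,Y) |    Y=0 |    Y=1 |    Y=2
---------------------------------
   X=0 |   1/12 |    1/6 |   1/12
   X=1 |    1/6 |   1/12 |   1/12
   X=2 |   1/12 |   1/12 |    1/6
2.1383 nats

Joint entropy is H(X,Y) = -Σ_{x,y} p(x,y) log p(x,y).

Summing over all non-zero entries:
H(X,Y) = -[1/12·log_e(1/12) + 1/6·log_e(1/6) + 1/12·log_e(1/12) + 1/6·log_e(1/6) + 1/12·log_e(1/12) + 1/12·log_e(1/12) + 1/12·log_e(1/12) + 1/12·log_e(1/12) + 1/6·log_e(1/6)]
H(X,Y) = 2.1383 nats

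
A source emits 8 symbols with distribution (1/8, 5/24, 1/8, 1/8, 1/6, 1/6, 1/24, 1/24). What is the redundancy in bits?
0.1598 bits

Redundancy measures how far a source is from maximum entropy:
R = H_max - H(X)

Maximum entropy for 8 symbols: H_max = log_2(8) = 3.0000 bits
Actual entropy: H(X) = 2.8402 bits
Redundancy: R = 3.0000 - 2.8402 = 0.1598 bits

This redundancy represents potential for compression: the source could be compressed by 0.1598 bits per symbol.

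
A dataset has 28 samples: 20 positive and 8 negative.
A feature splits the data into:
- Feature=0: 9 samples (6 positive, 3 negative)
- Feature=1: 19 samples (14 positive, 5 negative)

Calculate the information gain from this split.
0.0037 bits

Information Gain = H(Y) - H(Y|Feature)

Before split:
P(positive) = 20/28 = 0.7143
H(Y) = 0.8631 bits

After split:
Feature=0: H = 0.9183 bits (weight = 9/28)
Feature=1: H = 0.8315 bits (weight = 19/28)
H(Y|Feature) = (9/28)×0.9183 + (19/28)×0.8315 = 0.8594 bits

Information Gain = 0.8631 - 0.8594 = 0.0037 bits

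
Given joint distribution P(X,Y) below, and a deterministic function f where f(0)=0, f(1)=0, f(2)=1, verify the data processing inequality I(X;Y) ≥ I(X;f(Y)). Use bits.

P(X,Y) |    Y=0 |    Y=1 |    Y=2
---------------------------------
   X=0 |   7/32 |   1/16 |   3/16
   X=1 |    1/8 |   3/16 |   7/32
I(X;Y) = 0.0648, I(X;f(Y)) = 0.0001, inequality holds: 0.0648 ≥ 0.0001

Data Processing Inequality: For any Markov chain X → Y → Z, we have I(X;Y) ≥ I(X;Z).

Here Z = f(Y) is a deterministic function of Y, forming X → Y → Z.

Original I(X;Y) = 0.0648 bits

After applying f:
P(X,Z) where Z=f(Y):
- P(X,Z=0) = P(X,Y=0) + P(X,Y=1)
- P(X,Z=1) = P(X,Y=2)

I(X;Z) = I(X;f(Y)) = 0.0001 bits

Verification: 0.0648 ≥ 0.0001 ✓

Information cannot be created by processing; the function f can only lose information about X.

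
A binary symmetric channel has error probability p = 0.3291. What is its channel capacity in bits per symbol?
0.0860 bits

For a binary symmetric channel (BSC) with error probability p:
Capacity C = 1 - H(p) bits per symbol

where H(p) = -p log₂(p) - (1-p) log₂(1-p) is the binary entropy function.

H(0.3291) = 0.9140 bits
C = 1 - 0.9140 = 0.0860 bits per symbol

This means we can reliably transmit up to 0.0860 bits of information per channel use.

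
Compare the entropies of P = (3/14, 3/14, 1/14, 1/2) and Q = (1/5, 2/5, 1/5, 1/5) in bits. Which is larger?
Q

Computing entropies in bits:
H(P) = 1.7244
H(Q) = 1.9219

Distribution Q has higher entropy.

Intuition: The distribution closer to uniform (more spread out) has higher entropy.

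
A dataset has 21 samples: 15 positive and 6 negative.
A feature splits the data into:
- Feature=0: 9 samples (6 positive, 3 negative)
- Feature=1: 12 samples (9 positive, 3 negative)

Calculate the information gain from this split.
0.0060 bits

Information Gain = H(Y) - H(Y|Feature)

Before split:
P(positive) = 15/21 = 0.7143
H(Y) = 0.8631 bits

After split:
Feature=0: H = 0.9183 bits (weight = 9/21)
Feature=1: H = 0.8113 bits (weight = 12/21)
H(Y|Feature) = (9/21)×0.9183 + (12/21)×0.8113 = 0.8571 bits

Information Gain = 0.8631 - 0.8571 = 0.0060 bits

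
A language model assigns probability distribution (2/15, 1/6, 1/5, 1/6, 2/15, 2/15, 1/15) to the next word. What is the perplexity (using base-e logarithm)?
6.7237

Perplexity is e^H (or exp(H) for natural log).

First, H = -Σ p log p = 1.9056 nats
Perplexity = e^1.9056 = 6.7237

Interpretation: The model's uncertainty is equivalent to choosing uniformly among 6.7 options.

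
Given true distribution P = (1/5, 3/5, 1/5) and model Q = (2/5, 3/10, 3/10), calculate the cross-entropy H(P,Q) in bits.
1.6540 bits

Cross-entropy: H(P,Q) = -Σ p(x) log q(x)

Alternatively: H(P,Q) = H(P) + D_KL(P||Q)
H(P) = 1.3710 bits
D_KL(P||Q) = 0.2830 bits

H(P,Q) = 1.3710 + 0.2830 = 1.6540 bits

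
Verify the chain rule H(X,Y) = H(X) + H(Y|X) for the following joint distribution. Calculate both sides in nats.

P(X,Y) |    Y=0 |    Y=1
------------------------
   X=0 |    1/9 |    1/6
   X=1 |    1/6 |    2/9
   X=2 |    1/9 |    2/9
H(X,Y) = 1.7540, H(X) = 1.0893, H(Y|X) = 0.6647 (all in nats)

Chain rule: H(X,Y) = H(X) + H(Y|X)

Left side — joint entropy directly:
H(X,Y) = -Σ p(x,y) log p(x,y) = 1.7540 nats

Right side — compute H(Y|X) from the conditional distributions:
P(X) = (5/18, 7/18, 1/3), so H(X) = 1.0893 nats
H(Y|X) = Σ_x P(X=x) · H(Y|X=x):
  P(Y|X=0) = (2/5, 3/5), H(Y|X=0) = 0.6730, weight P(X=0) = 5/18
  P(Y|X=1) = (3/7, 4/7), H(Y|X=1) = 0.6829, weight P(X=1) = 7/18
  P(Y|X=2) = (1/3, 2/3), H(Y|X=2) = 0.6365, weight P(X=2) = 1/3
H(Y|X) = 0.6647 nats

H(X) + H(Y|X) = 1.0893 + 0.6647 = 1.7540 nats

Both sides equal 1.7540 nats. ✓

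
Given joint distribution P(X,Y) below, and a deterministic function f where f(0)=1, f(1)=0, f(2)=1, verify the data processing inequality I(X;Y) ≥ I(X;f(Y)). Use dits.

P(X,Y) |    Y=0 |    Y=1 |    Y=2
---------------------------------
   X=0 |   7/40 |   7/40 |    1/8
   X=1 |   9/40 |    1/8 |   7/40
I(X;Y) = 0.0045, I(X;f(Y)) = 0.0044, inequality holds: 0.0045 ≥ 0.0044

Data Processing Inequality: For any Markov chain X → Y → Z, we have I(X;Y) ≥ I(X;Z).

Here Z = f(Y) is a deterministic function of Y, forming X → Y → Z.

Original I(X;Y) = 0.0045 dits

After applying f:
P(X,Z) where Z=f(Y):
- P(X,Z=0) = P(X,Y=1)
- P(X,Z=1) = P(X,Y=0) + P(X,Y=2)

I(X;Z) = I(X;f(Y)) = 0.0044 dits

Verification: 0.0045 ≥ 0.0044 ✓

Information cannot be created by processing; the function f can only lose information about X.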